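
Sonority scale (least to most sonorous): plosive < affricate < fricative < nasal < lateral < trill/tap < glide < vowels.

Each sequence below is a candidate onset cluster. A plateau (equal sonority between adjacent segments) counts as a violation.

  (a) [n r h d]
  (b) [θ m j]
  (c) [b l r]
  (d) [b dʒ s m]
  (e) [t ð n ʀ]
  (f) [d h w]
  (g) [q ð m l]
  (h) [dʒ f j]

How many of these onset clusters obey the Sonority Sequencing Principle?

7

(a) [n r h d]: profile 4-6-3-1 — violates.
(b) [θ m j]: profile 3-4-7 — obeys.
(c) [b l r]: profile 1-5-6 — obeys.
(d) [b dʒ s m]: profile 1-2-3-4 — obeys.
(e) [t ð n ʀ]: profile 1-3-4-6 — obeys.
(f) [d h w]: profile 1-3-7 — obeys.
(g) [q ð m l]: profile 1-3-4-5 — obeys.
(h) [dʒ f j]: profile 2-3-7 — obeys.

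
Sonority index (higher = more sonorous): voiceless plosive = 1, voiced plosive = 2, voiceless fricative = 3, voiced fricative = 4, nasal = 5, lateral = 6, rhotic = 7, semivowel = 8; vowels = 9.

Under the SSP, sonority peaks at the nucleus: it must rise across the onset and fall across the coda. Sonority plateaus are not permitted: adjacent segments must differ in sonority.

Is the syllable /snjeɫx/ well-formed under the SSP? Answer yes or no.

yes

Onset: /s/ is a voiceless fricative (sonority 3), /n/ is a nasal (sonority 5), /j/ is a semivowel (sonority 8); then the nucleus /e/ (sonority 9).
Onset profile 3-5-8-9 — rises to the nucleus.
Coda: /ɫ/ is a lateral (sonority 6), /x/ is a voiceless fricative (sonority 3).
Coda profile 9-6-3 — falls from the nucleus.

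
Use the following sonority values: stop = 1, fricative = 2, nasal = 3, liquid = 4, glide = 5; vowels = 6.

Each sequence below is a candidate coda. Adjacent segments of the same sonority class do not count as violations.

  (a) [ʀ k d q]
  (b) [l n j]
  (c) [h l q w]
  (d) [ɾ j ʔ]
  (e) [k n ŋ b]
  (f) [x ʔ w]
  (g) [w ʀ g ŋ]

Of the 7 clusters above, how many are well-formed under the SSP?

(a) [ʀ k d q]: profile 4-1-1-1 — obeys.
(b) [l n j]: profile 4-3-5 — violates.
(c) [h l q w]: profile 2-4-1-5 — violates.
(d) [ɾ j ʔ]: profile 4-5-1 — violates.
(e) [k n ŋ b]: profile 1-3-3-1 — violates.
(f) [x ʔ w]: profile 2-1-5 — violates.
(g) [w ʀ g ŋ]: profile 5-4-1-3 — violates.

1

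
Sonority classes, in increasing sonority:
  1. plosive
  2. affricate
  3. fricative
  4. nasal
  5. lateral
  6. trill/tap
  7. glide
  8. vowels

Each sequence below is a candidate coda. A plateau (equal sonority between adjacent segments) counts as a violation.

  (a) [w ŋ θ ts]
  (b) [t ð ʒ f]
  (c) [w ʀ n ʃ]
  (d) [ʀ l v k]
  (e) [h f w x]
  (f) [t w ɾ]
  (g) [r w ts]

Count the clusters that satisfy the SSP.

3

(a) sonority 7-4-3-2: well-formed.
(b) sonority 1-3-3-3: ill-formed.
(c) sonority 7-6-4-3: well-formed.
(d) sonority 6-5-3-1: well-formed.
(e) sonority 3-3-7-3: ill-formed.
(f) sonority 1-7-6: ill-formed.
(g) sonority 6-7-2: ill-formed.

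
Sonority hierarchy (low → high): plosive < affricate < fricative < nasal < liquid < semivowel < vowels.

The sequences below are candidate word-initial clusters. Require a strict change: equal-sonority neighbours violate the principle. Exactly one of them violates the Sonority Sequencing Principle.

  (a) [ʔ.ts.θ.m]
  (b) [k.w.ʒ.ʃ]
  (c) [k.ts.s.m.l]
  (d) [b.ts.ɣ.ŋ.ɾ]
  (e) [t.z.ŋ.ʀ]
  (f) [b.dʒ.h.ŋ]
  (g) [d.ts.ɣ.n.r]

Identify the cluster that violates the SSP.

(a) 1-2-3-4 → obeys
(b) 1-6-3-3 → violates
(c) 1-2-3-4-5 → obeys
(d) 1-2-3-4-5 → obeys
(e) 1-3-4-5 → obeys
(f) 1-2-3-4 → obeys
(g) 1-2-3-4-5 → obeys

b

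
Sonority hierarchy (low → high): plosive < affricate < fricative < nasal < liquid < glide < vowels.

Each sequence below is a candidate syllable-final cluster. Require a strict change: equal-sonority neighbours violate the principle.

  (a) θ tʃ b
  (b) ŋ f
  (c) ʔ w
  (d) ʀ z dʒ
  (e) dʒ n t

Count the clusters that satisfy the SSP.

(a) sonority 3-2-1: well-formed.
(b) sonority 4-3: well-formed.
(c) sonority 1-6: ill-formed.
(d) sonority 5-3-2: well-formed.
(e) sonority 2-4-1: ill-formed.

3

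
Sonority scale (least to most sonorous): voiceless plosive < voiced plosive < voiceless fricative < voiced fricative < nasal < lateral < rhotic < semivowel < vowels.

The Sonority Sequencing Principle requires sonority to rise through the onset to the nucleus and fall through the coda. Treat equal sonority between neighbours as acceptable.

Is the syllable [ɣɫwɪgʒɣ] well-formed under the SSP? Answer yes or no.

Onset: /ɣ/ is a voiced fricative (sonority 4), /ɫ/ is a lateral (sonority 6), /w/ is a semivowel (sonority 8); then the nucleus /ɪ/ (sonority 9).
Onset profile 4-6-8-9 — rises to the nucleus.
Coda: /g/ is a voiced plosive (sonority 2), /ʒ/ is a voiced fricative (sonority 4), /ɣ/ is a voiced fricative (sonority 4).
Coda profile 9-2-4-4 — does not fall throughout.

no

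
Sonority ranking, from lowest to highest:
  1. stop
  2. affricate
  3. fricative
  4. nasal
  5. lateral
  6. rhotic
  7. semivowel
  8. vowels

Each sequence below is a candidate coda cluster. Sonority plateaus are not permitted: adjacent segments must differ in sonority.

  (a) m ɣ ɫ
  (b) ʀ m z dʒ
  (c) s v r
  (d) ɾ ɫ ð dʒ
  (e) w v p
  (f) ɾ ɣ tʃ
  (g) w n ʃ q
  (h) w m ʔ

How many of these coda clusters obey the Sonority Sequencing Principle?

(a) 4-3-5 → violates
(b) 6-4-3-2 → obeys
(c) 3-3-6 → violates
(d) 6-5-3-2 → obeys
(e) 7-3-1 → obeys
(f) 6-3-2 → obeys
(g) 7-4-3-1 → obeys
(h) 7-4-1 → obeys

6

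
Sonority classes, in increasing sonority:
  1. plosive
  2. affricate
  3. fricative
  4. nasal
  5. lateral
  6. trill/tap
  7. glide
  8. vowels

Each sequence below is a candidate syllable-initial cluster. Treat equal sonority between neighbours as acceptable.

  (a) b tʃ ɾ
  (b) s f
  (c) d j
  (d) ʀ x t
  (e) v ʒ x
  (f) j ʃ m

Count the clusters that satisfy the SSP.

4

(a) b tʃ ɾ: profile 1-2-6 — obeys.
(b) s f: profile 3-3 — obeys.
(c) d j: profile 1-7 — obeys.
(d) ʀ x t: profile 6-3-1 — violates.
(e) v ʒ x: profile 3-3-3 — obeys.
(f) j ʃ m: profile 7-3-4 — violates.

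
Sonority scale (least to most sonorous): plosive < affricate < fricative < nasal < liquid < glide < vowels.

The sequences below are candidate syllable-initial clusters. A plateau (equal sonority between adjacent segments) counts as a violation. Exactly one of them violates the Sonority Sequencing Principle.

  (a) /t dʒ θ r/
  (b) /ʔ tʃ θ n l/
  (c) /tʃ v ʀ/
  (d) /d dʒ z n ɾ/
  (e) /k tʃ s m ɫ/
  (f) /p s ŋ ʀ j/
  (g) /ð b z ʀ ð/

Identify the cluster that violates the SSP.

g

(a) /t dʒ θ r/: profile 1-2-3-5 — obeys.
(b) /ʔ tʃ θ n l/: profile 1-2-3-4-5 — obeys.
(c) /tʃ v ʀ/: profile 2-3-5 — obeys.
(d) /d dʒ z n ɾ/: profile 1-2-3-4-5 — obeys.
(e) /k tʃ s m ɫ/: profile 1-2-3-4-5 — obeys.
(f) /p s ŋ ʀ j/: profile 1-3-4-5-6 — obeys.
(g) /ð b z ʀ ð/: profile 3-1-3-5-3 — violates.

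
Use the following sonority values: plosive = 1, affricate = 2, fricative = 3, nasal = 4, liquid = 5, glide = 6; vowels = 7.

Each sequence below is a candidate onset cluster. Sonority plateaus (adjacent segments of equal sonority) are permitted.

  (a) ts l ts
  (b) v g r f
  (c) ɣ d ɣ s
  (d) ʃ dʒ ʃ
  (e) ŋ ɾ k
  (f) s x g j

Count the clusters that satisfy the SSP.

(a) sonority 2-5-2: ill-formed.
(b) sonority 3-1-5-3: ill-formed.
(c) sonority 3-1-3-3: ill-formed.
(d) sonority 3-2-3: ill-formed.
(e) sonority 4-5-1: ill-formed.
(f) sonority 3-3-1-6: ill-formed.

0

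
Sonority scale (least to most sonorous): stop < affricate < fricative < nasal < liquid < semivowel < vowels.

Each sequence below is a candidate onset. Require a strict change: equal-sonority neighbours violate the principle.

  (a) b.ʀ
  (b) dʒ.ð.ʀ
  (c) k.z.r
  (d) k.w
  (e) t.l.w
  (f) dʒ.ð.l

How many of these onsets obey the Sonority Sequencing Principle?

(a) sonority 1-5: well-formed.
(b) sonority 2-3-5: well-formed.
(c) sonority 1-3-5: well-formed.
(d) sonority 1-6: well-formed.
(e) sonority 1-5-6: well-formed.
(f) sonority 2-3-5: well-formed.

6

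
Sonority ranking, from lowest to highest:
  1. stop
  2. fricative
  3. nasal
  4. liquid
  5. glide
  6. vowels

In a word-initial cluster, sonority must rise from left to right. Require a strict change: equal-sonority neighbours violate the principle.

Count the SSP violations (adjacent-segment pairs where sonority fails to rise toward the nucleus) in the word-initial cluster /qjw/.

1

/q/ is a stop (sonority 1).
/j/ is a glide (sonority 5).
/w/ is a glide (sonority 5).
/q/→/j/: 1→5 (rises) — ok.
/j/→/w/: 5→5 (plateau) — violation.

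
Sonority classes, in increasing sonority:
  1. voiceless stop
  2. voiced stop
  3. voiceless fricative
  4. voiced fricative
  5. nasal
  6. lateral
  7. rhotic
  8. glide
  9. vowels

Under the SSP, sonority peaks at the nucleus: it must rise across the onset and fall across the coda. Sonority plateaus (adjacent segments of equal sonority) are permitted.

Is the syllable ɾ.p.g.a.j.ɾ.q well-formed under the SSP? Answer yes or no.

no

Onset: /ɾ/ is a rhotic (sonority 7), /p/ is a voiceless stop (sonority 1), /g/ is a voiced stop (sonority 2); then the nucleus /a/ (sonority 9).
Onset profile 7-1-2-9 — does not rise throughout.
Coda: /j/ is a glide (sonority 8), /ɾ/ is a rhotic (sonority 7), /q/ is a voiceless stop (sonority 1).
Coda profile 9-8-7-1 — falls from the nucleus.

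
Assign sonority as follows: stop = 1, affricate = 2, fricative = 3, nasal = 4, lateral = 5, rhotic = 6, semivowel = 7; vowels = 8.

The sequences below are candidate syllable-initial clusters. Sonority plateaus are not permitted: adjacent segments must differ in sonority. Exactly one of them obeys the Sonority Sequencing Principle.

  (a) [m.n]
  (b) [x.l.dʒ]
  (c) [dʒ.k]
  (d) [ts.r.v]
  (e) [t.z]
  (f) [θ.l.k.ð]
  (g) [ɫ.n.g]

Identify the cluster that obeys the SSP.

e

(a) sonority 4-4: ill-formed.
(b) sonority 3-5-2: ill-formed.
(c) sonority 2-1: ill-formed.
(d) sonority 2-6-3: ill-formed.
(e) sonority 1-3: well-formed.
(f) sonority 3-5-1-3: ill-formed.
(g) sonority 5-4-1: ill-formed.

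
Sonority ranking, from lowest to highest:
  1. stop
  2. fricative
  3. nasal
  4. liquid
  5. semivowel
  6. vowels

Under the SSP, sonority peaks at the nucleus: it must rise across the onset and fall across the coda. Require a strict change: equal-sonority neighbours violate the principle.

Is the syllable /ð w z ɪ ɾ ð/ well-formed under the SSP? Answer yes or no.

Onset: /ð/ is a fricative (sonority 2), /w/ is a semivowel (sonority 5), /z/ is a fricative (sonority 2); then the nucleus /ɪ/ (sonority 6).
Onset profile 2-5-2-6 — does not strictly rise throughout.
Coda: /ɾ/ is a liquid (sonority 4), /ð/ is a fricative (sonority 2).
Coda profile 6-4-2 — falls from the nucleus.

no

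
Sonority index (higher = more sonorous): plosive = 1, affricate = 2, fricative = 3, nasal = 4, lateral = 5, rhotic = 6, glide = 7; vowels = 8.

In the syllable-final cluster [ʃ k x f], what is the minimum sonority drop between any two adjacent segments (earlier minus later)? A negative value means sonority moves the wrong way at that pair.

-2

/ʃ/: fricative = 3.
/k/: plosive = 1.
/x/: fricative = 3.
/f/: fricative = 3.
/ʃ/→/k/: change +2.
/k/→/x/: change -2.
/x/→/f/: change +0.
Minimum = -2.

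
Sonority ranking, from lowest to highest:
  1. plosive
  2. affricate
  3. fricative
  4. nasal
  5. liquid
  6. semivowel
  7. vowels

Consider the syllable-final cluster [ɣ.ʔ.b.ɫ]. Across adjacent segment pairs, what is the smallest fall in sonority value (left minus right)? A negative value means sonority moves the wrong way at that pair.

/ɣ/ — fricative, sonority 3.
/ʔ/ — plosive, sonority 1.
/b/ — plosive, sonority 1.
/ɫ/ — liquid, sonority 5.
/ɣ/→/ʔ/: change +2.
/ʔ/→/b/: change +0.
/b/→/ɫ/: change -4.
Minimum = -4.

-4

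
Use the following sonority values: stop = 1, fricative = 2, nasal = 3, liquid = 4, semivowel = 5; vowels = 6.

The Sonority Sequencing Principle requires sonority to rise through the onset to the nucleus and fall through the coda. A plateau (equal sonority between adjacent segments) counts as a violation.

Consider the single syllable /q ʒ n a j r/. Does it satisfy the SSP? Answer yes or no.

yes

Onset: /q/ is a stop (sonority 1), /ʒ/ is a fricative (sonority 2), /n/ is a nasal (sonority 3); then the nucleus /a/ (sonority 6).
Onset profile 1-2-3-6 — rises to the nucleus.
Coda: /j/ is a semivowel (sonority 5), /r/ is a liquid (sonority 4).
Coda profile 6-5-4 — falls from the nucleus.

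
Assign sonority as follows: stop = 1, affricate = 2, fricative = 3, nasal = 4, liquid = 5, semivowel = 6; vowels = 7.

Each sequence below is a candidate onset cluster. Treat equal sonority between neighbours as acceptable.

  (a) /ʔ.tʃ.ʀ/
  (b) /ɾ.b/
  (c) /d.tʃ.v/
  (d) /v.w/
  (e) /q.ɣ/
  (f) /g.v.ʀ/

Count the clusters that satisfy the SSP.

(a) /ʔ.tʃ.ʀ/: profile 1-2-5 — obeys.
(b) /ɾ.b/: profile 5-1 — violates.
(c) /d.tʃ.v/: profile 1-2-3 — obeys.
(d) /v.w/: profile 3-6 — obeys.
(e) /q.ɣ/: profile 1-3 — obeys.
(f) /g.v.ʀ/: profile 1-3-5 — obeys.

5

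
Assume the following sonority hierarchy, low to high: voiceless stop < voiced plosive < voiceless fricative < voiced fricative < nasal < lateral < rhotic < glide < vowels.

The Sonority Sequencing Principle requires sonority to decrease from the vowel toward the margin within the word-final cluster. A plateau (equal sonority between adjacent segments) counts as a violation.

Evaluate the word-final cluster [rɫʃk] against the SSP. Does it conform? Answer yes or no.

yes

/r/ is a rhotic (sonority 7).
/ɫ/ is a lateral (sonority 6).
/ʃ/ is a voiceless fricative (sonority 3).
/k/ is a voiceless stop (sonority 1).
The profile 7-6-3-1 strictly falls, so the word-final cluster satisfies the SSP.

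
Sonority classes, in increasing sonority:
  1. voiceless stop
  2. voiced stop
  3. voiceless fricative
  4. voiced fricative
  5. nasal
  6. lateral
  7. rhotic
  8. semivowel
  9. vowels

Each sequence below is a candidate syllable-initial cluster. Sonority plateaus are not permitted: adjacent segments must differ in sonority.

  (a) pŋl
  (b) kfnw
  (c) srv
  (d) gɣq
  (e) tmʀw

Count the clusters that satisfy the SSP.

(a) 1-5-6 → obeys
(b) 1-3-5-8 → obeys
(c) 3-7-4 → violates
(d) 2-4-1 → violates
(e) 1-5-7-8 → obeys

3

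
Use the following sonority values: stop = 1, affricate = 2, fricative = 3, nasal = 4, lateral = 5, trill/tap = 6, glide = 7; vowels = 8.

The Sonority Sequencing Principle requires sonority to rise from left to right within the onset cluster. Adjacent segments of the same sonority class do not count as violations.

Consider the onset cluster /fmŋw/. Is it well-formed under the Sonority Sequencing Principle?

/f/ is a fricative (sonority 3).
/m/ is a nasal (sonority 4).
/ŋ/ is a nasal (sonority 4).
/w/ is a glide (sonority 7).
The profile 3-4-4-7 is non-decreasing (plateaus allowed), so the onset cluster satisfies the SSP.

yes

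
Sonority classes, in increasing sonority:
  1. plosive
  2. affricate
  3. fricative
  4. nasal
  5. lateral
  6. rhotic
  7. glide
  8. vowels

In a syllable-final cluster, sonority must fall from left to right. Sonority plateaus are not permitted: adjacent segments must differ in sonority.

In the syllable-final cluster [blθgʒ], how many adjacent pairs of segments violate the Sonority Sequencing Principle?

/b/ is a plosive (sonority 1).
/l/ is a lateral (sonority 5).
/θ/ is a fricative (sonority 3).
/g/ is a plosive (sonority 1).
/ʒ/ is a fricative (sonority 3).
/b/→/l/: 1→5 (does not fall) — violation.
/l/→/θ/: 5→3 (falls) — ok.
/θ/→/g/: 3→1 (falls) — ok.
/g/→/ʒ/: 1→3 (does not fall) — violation.

2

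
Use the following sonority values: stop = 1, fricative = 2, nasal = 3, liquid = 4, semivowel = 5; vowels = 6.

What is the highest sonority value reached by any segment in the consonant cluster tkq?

1

/t/ — stop, sonority 1.
/k/ — stop, sonority 1.
/q/ — stop, sonority 1.
The maximum is 1.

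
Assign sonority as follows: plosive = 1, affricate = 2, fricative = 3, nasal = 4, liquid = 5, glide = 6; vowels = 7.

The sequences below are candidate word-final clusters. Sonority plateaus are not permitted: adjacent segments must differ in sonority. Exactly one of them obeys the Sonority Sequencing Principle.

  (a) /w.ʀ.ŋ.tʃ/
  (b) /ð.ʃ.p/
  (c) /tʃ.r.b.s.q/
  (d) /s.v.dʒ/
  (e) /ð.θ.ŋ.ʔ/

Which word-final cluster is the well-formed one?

(a) 6-5-4-2 → obeys
(b) 3-3-1 → violates
(c) 2-5-1-3-1 → violates
(d) 3-3-2 → violates
(e) 3-3-4-1 → violates

a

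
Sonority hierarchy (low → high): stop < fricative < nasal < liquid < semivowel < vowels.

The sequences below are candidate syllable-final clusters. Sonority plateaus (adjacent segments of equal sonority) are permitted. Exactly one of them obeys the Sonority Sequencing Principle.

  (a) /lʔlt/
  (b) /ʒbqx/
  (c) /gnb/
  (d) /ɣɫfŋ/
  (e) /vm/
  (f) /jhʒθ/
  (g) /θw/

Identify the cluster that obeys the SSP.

f

(a) 4-1-4-1 → violates
(b) 2-1-1-2 → violates
(c) 1-3-1 → violates
(d) 2-4-2-3 → violates
(e) 2-3 → violates
(f) 5-2-2-2 → obeys
(g) 2-5 → violates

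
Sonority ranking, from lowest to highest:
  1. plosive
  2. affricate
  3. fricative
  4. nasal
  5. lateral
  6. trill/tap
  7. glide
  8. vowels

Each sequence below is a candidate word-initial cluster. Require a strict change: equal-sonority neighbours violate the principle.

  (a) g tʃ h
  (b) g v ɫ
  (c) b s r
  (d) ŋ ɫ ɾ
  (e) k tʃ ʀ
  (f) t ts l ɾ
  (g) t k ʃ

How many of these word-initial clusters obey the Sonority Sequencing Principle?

(a) 1-2-3 → obeys
(b) 1-3-5 → obeys
(c) 1-3-6 → obeys
(d) 4-5-6 → obeys
(e) 1-2-6 → obeys
(f) 1-2-5-6 → obeys
(g) 1-1-3 → violates

6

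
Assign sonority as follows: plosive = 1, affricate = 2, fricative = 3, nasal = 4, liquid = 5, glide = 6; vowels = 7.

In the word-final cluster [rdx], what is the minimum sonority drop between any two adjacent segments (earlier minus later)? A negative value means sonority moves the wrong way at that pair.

-2

/r/ is a liquid (sonority 5).
/d/ is a plosive (sonority 1).
/x/ is a fricative (sonority 3).
/r/→/d/: change +4.
/d/→/x/: change -2.
Minimum = -2.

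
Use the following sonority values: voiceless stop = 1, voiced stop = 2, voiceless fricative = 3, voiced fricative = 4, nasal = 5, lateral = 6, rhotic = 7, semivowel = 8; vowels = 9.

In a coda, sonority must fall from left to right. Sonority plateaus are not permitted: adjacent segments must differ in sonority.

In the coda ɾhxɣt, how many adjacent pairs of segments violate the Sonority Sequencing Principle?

2

/ɾ/ is a rhotic (sonority 7).
/h/ is a voiceless fricative (sonority 3).
/x/ is a voiceless fricative (sonority 3).
/ɣ/ is a voiced fricative (sonority 4).
/t/ is a voiceless stop (sonority 1).
/ɾ/→/h/: 7→3 (falls) — ok.
/h/→/x/: 3→3 (plateau) — violation.
/x/→/ɣ/: 3→4 (does not fall) — violation.
/ɣ/→/t/: 4→1 (falls) — ok.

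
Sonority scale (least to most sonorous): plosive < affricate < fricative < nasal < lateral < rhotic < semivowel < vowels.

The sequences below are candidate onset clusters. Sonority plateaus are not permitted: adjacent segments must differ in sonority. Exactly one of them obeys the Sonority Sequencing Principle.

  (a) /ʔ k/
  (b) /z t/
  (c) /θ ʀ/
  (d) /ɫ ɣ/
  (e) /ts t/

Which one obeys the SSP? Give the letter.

c

(a) 1-1 → violates
(b) 3-1 → violates
(c) 3-6 → obeys
(d) 5-3 → violates
(e) 2-1 → violates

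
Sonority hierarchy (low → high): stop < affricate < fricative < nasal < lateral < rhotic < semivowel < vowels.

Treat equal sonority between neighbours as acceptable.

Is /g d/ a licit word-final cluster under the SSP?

yes

/g/ — stop, sonority 1.
/d/ — stop, sonority 1.
The profile 1-1 is non-increasing (plateaus allowed), so the word-final cluster satisfies the SSP.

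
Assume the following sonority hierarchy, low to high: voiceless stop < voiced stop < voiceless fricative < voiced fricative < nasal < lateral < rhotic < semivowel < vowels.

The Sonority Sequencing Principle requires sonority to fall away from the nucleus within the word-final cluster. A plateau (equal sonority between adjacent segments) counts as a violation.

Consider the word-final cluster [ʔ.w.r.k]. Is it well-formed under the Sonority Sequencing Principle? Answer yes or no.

no

/ʔ/ — voiceless stop, sonority 1.
/w/ — semivowel, sonority 8.
/r/ — rhotic, sonority 7.
/k/ — voiceless stop, sonority 1.
The profile is 1-8-7-1. Between /ʔ/ (1) and /w/ (8) sonority does not fall, so the cluster violates the SSP.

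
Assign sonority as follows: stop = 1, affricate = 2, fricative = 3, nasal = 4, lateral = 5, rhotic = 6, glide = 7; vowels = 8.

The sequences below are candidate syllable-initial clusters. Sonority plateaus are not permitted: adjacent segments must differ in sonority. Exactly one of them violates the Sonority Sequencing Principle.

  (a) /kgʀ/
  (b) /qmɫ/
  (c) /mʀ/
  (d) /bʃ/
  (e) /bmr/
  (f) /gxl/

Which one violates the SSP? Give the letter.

a

(a) sonority 1-1-6: ill-formed.
(b) sonority 1-4-5: well-formed.
(c) sonority 4-6: well-formed.
(d) sonority 1-3: well-formed.
(e) sonority 1-4-6: well-formed.
(f) sonority 1-3-5: well-formed.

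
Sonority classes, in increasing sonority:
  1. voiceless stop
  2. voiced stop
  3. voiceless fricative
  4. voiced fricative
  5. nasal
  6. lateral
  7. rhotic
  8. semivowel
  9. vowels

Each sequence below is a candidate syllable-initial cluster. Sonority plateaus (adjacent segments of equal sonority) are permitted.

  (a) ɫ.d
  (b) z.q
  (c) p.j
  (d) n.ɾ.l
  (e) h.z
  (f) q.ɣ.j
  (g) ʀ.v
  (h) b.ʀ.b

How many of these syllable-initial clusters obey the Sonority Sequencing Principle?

(a) sonority 6-2: ill-formed.
(b) sonority 4-1: ill-formed.
(c) sonority 1-8: well-formed.
(d) sonority 5-7-6: ill-formed.
(e) sonority 3-4: well-formed.
(f) sonority 1-4-8: well-formed.
(g) sonority 7-4: ill-formed.
(h) sonority 2-7-2: ill-formed.

3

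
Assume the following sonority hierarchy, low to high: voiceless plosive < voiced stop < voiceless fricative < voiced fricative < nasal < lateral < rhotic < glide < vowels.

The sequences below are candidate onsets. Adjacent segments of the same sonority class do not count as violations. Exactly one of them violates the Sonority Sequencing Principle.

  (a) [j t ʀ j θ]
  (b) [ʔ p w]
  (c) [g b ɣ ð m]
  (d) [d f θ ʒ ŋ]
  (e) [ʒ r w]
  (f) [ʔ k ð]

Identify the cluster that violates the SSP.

a

(a) 8-1-7-8-3 → violates
(b) 1-1-8 → obeys
(c) 2-2-4-4-5 → obeys
(d) 2-3-3-4-5 → obeys
(e) 4-7-8 → obeys
(f) 1-1-4 → obeys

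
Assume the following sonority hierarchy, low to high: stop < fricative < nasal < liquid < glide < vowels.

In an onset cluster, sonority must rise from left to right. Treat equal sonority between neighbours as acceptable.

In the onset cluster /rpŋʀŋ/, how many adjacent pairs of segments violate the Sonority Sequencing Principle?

/r/ is a liquid (sonority 4).
/p/ is a stop (sonority 1).
/ŋ/ is a nasal (sonority 3).
/ʀ/ is a liquid (sonority 4).
/ŋ/ is a nasal (sonority 3).
/r/→/p/: 4→1 (does not rise) — violation.
/p/→/ŋ/: 1→3 (rises) — ok.
/ŋ/→/ʀ/: 3→4 (rises) — ok.
/ʀ/→/ŋ/: 4→3 (does not rise) — violation.

2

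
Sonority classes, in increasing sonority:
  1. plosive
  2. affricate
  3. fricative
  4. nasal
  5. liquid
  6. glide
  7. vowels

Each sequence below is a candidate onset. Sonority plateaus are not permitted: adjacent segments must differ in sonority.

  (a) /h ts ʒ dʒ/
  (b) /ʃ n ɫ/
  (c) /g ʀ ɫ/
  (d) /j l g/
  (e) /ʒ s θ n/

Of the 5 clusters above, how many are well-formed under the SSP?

1

(a) 3-2-3-2 → violates
(b) 3-4-5 → obeys
(c) 1-5-5 → violates
(d) 6-5-1 → violates
(e) 3-3-3-4 → violates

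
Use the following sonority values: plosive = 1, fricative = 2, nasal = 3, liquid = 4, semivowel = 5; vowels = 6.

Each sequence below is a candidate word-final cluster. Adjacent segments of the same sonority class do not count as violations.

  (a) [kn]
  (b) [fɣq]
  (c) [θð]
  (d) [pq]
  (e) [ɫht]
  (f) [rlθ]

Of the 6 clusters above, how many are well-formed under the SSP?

5

(a) sonority 1-3: ill-formed.
(b) sonority 2-2-1: well-formed.
(c) sonority 2-2: well-formed.
(d) sonority 1-1: well-formed.
(e) sonority 4-2-1: well-formed.
(f) sonority 4-4-2: well-formed.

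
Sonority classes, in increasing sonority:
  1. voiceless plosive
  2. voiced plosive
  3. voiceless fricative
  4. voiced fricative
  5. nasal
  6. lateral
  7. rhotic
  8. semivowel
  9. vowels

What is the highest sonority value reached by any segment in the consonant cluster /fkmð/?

/f/ is a voiceless fricative (sonority 3).
/k/ is a voiceless plosive (sonority 1).
/m/ is a nasal (sonority 5).
/ð/ is a voiced fricative (sonority 4).
The maximum is 5.

5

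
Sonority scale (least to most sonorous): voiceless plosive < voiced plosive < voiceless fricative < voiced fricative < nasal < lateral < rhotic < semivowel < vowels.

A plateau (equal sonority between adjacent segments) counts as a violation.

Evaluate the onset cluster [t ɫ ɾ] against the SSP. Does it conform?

yes

/t/ — voiceless plosive, sonority 1.
/ɫ/ — lateral, sonority 6.
/ɾ/ — rhotic, sonority 7.
The profile 1-6-7 strictly rises, so the onset cluster satisfies the SSP.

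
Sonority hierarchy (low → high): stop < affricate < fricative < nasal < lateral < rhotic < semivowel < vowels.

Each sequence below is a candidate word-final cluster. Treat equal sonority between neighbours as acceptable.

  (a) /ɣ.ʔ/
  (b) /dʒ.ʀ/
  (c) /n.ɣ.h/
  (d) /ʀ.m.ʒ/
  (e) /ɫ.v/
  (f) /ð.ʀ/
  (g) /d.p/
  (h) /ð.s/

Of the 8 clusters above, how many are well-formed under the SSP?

6

(a) /ɣ.ʔ/: profile 3-1 — obeys.
(b) /dʒ.ʀ/: profile 2-6 — violates.
(c) /n.ɣ.h/: profile 4-3-3 — obeys.
(d) /ʀ.m.ʒ/: profile 6-4-3 — obeys.
(e) /ɫ.v/: profile 5-3 — obeys.
(f) /ð.ʀ/: profile 3-6 — violates.
(g) /d.p/: profile 1-1 — obeys.
(h) /ð.s/: profile 3-3 — obeys.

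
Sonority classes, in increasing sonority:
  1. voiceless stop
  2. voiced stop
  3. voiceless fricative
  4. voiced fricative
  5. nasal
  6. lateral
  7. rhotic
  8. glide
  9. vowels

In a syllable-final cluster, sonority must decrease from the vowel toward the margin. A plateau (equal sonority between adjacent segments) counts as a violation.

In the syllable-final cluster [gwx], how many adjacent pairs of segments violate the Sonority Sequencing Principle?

1

/g/ is a voiced stop (sonority 2).
/w/ is a glide (sonority 8).
/x/ is a voiceless fricative (sonority 3).
/g/→/w/: 2→8 (does not fall) — violation.
/w/→/x/: 8→3 (falls) — ok.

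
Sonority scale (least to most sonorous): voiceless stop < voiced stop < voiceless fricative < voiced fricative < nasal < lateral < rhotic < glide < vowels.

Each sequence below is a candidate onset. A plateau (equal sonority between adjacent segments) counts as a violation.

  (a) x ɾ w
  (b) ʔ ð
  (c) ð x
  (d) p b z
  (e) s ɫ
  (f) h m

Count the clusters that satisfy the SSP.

(a) 3-7-8 → obeys
(b) 1-4 → obeys
(c) 4-3 → violates
(d) 1-2-4 → obeys
(e) 3-6 → obeys
(f) 3-5 → obeys

5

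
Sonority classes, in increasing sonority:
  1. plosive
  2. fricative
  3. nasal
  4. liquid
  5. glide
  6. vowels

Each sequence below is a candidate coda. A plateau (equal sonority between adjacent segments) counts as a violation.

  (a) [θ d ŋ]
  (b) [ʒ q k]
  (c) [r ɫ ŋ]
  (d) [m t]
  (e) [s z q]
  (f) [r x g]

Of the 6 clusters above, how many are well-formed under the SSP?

(a) sonority 2-1-3: ill-formed.
(b) sonority 2-1-1: ill-formed.
(c) sonority 4-4-3: ill-formed.
(d) sonority 3-1: well-formed.
(e) sonority 2-2-1: ill-formed.
(f) sonority 4-2-1: well-formed.

2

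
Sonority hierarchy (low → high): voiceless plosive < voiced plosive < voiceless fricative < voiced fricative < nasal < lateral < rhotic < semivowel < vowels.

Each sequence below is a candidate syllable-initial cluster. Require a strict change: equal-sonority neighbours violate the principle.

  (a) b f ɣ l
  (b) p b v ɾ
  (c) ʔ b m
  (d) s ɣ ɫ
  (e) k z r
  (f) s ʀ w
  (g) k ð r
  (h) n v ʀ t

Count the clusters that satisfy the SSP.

7

(a) sonority 2-3-4-6: well-formed.
(b) sonority 1-2-4-7: well-formed.
(c) sonority 1-2-5: well-formed.
(d) sonority 3-4-6: well-formed.
(e) sonority 1-4-7: well-formed.
(f) sonority 3-7-8: well-formed.
(g) sonority 1-4-7: well-formed.
(h) sonority 5-4-7-1: ill-formed.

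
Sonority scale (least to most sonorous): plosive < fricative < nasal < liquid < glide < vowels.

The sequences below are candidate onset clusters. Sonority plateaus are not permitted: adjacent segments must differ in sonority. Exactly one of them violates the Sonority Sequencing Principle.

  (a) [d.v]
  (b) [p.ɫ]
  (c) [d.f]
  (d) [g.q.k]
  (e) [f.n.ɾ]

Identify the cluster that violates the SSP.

d

(a) 1-2 → obeys
(b) 1-4 → obeys
(c) 1-2 → obeys
(d) 1-1-1 → violates
(e) 2-3-4 → obeys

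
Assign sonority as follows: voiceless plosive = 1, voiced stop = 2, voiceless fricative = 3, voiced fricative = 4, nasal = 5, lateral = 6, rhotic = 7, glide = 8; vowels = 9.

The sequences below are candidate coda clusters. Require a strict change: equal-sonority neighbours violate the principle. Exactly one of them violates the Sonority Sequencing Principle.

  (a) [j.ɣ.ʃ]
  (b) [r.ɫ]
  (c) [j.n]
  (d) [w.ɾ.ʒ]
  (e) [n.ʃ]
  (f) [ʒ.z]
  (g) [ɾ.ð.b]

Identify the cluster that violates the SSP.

f

(a) sonority 8-4-3: well-formed.
(b) sonority 7-6: well-formed.
(c) sonority 8-5: well-formed.
(d) sonority 8-7-4: well-formed.
(e) sonority 5-3: well-formed.
(f) sonority 4-4: ill-formed.
(g) sonority 7-4-2: well-formed.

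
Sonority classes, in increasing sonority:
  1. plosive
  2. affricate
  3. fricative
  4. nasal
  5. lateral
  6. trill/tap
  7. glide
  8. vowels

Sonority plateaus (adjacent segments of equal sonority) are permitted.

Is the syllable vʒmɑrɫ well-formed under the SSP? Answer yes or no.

yes

Onset: /v/ is a fricative (sonority 3), /ʒ/ is a fricative (sonority 3), /m/ is a nasal (sonority 4); then the nucleus /ɑ/ (sonority 8).
Onset profile 3-3-4-8 — rises to the nucleus.
Coda: /r/ is a trill/tap (sonority 6), /ɫ/ is a lateral (sonority 5).
Coda profile 8-6-5 — falls from the nucleus.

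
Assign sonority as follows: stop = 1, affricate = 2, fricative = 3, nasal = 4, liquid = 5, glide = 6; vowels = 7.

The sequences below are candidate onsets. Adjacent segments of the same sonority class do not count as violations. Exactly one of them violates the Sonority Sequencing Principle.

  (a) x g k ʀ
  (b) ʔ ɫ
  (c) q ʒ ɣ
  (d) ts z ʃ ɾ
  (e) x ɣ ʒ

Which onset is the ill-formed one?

a

(a) sonority 3-1-1-5: ill-formed.
(b) sonority 1-5: well-formed.
(c) sonority 1-3-3: well-formed.
(d) sonority 2-3-3-5: well-formed.
(e) sonority 3-3-3: well-formed.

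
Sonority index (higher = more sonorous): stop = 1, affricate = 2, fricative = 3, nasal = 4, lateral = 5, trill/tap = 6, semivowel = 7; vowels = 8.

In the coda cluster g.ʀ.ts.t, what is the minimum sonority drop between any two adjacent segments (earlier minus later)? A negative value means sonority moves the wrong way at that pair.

-5

/g/: stop = 1.
/ʀ/: trill/tap = 6.
/ts/: affricate = 2.
/t/: stop = 1.
/g/→/ʀ/: change -5.
/ʀ/→/ts/: change +4.
/ts/→/t/: change +1.
Minimum = -5.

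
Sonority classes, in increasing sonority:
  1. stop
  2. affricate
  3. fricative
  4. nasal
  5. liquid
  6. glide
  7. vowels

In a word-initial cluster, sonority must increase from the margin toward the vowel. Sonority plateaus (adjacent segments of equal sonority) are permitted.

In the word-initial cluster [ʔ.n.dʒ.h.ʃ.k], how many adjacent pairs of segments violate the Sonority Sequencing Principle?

2

/ʔ/ — stop, sonority 1.
/n/ — nasal, sonority 4.
/dʒ/ — affricate, sonority 2.
/h/ — fricative, sonority 3.
/ʃ/ — fricative, sonority 3.
/k/ — stop, sonority 1.
/ʔ/→/n/: 1→4 (rises) — ok.
/n/→/dʒ/: 4→2 (does not rise) — violation.
/dʒ/→/h/: 2→3 (rises) — ok.
/h/→/ʃ/: 3→3 (plateau, allowed) — ok.
/ʃ/→/k/: 3→1 (does not rise) — violation.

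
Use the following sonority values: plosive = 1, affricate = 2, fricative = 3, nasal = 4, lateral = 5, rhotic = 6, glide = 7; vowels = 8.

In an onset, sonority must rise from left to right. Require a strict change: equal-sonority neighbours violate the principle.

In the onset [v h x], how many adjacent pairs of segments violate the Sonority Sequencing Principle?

2

/v/ is a fricative (sonority 3).
/h/ is a fricative (sonority 3).
/x/ is a fricative (sonority 3).
/v/→/h/: 3→3 (plateau) — violation.
/h/→/x/: 3→3 (plateau) — violation.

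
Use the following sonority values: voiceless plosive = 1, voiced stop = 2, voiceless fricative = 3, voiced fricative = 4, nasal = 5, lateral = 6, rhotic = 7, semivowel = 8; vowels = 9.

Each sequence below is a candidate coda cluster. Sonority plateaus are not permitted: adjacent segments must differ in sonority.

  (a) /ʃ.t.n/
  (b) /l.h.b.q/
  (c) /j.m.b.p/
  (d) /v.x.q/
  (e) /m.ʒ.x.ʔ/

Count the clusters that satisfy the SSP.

(a) sonority 3-1-5: ill-formed.
(b) sonority 6-3-2-1: well-formed.
(c) sonority 8-5-2-1: well-formed.
(d) sonority 4-3-1: well-formed.
(e) sonority 5-4-3-1: well-formed.

4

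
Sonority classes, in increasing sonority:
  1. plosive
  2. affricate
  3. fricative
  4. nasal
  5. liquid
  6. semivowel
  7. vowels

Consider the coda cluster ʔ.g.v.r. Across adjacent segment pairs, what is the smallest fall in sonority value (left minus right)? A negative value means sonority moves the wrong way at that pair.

/ʔ/ is a plosive (sonority 1).
/g/ is a plosive (sonority 1).
/v/ is a fricative (sonority 3).
/r/ is a liquid (sonority 5).
/ʔ/→/g/: change +0.
/g/→/v/: change -2.
/v/→/r/: change -2.
Minimum = -2.

-2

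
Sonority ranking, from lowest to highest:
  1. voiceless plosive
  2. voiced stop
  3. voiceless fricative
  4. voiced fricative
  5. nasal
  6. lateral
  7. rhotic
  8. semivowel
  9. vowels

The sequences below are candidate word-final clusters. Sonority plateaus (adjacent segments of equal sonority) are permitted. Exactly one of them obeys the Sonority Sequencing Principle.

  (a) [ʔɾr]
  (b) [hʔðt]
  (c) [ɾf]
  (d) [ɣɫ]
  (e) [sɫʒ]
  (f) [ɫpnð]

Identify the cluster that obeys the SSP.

c

(a) 1-7-7 → violates
(b) 3-1-4-1 → violates
(c) 7-3 → obeys
(d) 4-6 → violates
(e) 3-6-4 → violates
(f) 6-1-5-4 → violates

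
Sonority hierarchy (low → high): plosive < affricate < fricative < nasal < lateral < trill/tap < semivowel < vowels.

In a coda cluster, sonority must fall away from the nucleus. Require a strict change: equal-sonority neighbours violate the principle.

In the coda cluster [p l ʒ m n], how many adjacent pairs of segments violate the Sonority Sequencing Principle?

/p/: plosive = 1.
/l/: lateral = 5.
/ʒ/: fricative = 3.
/m/: nasal = 4.
/n/: nasal = 4.
/p/→/l/: 1→5 (does not fall) — violation.
/l/→/ʒ/: 5→3 (falls) — ok.
/ʒ/→/m/: 3→4 (does not fall) — violation.
/m/→/n/: 4→4 (plateau) — violation.

3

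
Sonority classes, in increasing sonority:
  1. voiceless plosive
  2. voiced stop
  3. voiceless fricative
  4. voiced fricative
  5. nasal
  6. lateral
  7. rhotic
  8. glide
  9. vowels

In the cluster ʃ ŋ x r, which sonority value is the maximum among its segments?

7

/ʃ/: voiceless fricative = 3.
/ŋ/: nasal = 5.
/x/: voiceless fricative = 3.
/r/: rhotic = 7.
The maximum is 7.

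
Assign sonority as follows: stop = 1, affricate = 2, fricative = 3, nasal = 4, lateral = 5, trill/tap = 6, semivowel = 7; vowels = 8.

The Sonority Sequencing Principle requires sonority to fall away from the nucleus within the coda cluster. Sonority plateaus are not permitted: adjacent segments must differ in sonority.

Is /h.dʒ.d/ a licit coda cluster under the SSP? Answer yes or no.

/h/ is a fricative (sonority 3).
/dʒ/ is an affricate (sonority 2).
/d/ is a stop (sonority 1).
The profile 3-2-1 strictly falls, so the coda cluster satisfies the SSP.

yes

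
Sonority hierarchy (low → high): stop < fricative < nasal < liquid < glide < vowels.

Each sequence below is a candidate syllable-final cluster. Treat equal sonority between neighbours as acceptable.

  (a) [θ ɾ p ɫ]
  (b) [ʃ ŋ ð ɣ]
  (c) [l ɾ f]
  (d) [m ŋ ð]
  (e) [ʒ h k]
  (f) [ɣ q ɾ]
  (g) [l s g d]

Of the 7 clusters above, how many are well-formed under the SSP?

4

(a) sonority 2-4-1-4: ill-formed.
(b) sonority 2-3-2-2: ill-formed.
(c) sonority 4-4-2: well-formed.
(d) sonority 3-3-2: well-formed.
(e) sonority 2-2-1: well-formed.
(f) sonority 2-1-4: ill-formed.
(g) sonority 4-2-1-1: well-formed.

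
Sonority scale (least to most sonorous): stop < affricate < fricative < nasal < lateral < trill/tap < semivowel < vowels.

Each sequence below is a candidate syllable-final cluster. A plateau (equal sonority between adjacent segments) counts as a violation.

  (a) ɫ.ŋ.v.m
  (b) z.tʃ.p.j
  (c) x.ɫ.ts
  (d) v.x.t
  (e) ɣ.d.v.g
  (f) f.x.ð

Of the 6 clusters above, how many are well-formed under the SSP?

0

(a) 5-4-3-4 → violates
(b) 3-2-1-7 → violates
(c) 3-5-2 → violates
(d) 3-3-1 → violates
(e) 3-1-3-1 → violates
(f) 3-3-3 → violates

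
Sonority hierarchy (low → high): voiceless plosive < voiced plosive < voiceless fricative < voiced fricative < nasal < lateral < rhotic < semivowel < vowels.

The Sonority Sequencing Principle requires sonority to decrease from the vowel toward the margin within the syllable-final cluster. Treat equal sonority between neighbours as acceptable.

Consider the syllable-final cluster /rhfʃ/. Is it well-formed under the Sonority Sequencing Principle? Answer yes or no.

yes

/r/: rhotic = 7.
/h/: voiceless fricative = 3.
/f/: voiceless fricative = 3.
/ʃ/: voiceless fricative = 3.
The profile 7-3-3-3 is non-increasing (plateaus allowed), so the syllable-final cluster satisfies the SSP.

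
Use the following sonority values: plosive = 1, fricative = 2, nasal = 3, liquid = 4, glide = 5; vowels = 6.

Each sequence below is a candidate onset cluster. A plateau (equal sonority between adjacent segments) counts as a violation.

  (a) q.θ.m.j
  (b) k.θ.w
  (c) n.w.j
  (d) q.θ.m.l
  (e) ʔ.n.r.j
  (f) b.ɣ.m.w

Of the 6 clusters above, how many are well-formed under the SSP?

5

(a) 1-2-3-5 → obeys
(b) 1-2-5 → obeys
(c) 3-5-5 → violates
(d) 1-2-3-4 → obeys
(e) 1-3-4-5 → obeys
(f) 1-2-3-5 → obeys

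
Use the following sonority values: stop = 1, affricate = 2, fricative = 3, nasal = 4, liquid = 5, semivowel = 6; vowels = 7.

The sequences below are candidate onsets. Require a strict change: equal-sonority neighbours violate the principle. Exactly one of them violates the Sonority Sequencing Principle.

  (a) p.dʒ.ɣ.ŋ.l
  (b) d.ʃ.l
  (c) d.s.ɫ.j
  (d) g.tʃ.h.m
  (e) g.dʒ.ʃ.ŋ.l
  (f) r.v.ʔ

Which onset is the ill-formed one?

f

(a) sonority 1-2-3-4-5: well-formed.
(b) sonority 1-3-5: well-formed.
(c) sonority 1-3-5-6: well-formed.
(d) sonority 1-2-3-4: well-formed.
(e) sonority 1-2-3-4-5: well-formed.
(f) sonority 5-3-1: ill-formed.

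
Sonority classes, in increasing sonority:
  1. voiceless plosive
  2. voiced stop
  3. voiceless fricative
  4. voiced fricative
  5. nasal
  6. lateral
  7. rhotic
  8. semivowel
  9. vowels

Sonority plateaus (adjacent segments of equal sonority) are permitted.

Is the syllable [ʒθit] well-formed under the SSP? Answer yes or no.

Onset: /ʒ/ is a voiced fricative (sonority 4), /θ/ is a voiceless fricative (sonority 3); then the nucleus /i/ (sonority 9).
Onset profile 4-3-9 — does not rise throughout.
Coda: /t/ is a voiceless plosive (sonority 1).
Coda profile 9-1 — falls from the nucleus.

no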